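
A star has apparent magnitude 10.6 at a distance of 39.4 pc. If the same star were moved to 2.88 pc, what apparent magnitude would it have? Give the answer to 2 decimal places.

m ≈ 4.92

Flux ∝ 1/d², so Δm = 5 log₁₀(d₂/d₁) = 5 log₁₀(2.88/39.4) = -5.681
m₂ = m₁ + Δm = 10.6 + (-5.681) = 4.919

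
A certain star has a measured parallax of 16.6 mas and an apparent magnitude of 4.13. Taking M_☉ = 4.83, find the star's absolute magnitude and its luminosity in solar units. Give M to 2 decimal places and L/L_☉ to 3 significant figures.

d = 1/p = 1000/16.6 mas = 60.24 pc
M = m − 5 log₁₀ d + 5 = 4.13 − 5·1.7799 + 5 = 0.231
M − M_☉ = 0.231 − 4.83 = -4.599
L/L_☉ = 10^(−0.4 × -4.599) = 69.15

M ≈ 0.23; L/L_☉ ≈ 69.1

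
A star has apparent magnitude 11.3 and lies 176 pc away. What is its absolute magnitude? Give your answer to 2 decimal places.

5 log₁₀(d/10 pc) = 5 log₁₀(176.0) − 5 = 6.228
M = m − 5 log₁₀(d/10) = 11.3 − 6.228 = 5.072

M ≈ 5.07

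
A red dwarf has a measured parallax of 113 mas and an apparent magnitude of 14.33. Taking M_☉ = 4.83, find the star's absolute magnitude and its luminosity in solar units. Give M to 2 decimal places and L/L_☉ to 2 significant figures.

d = 1/p = 1000/113 mas = 8.850 pc
M = m − 5 log₁₀ d + 5 = 14.33 − 5·0.9469 + 5 = 14.595
M − M_☉ = 14.595 − 4.83 = 9.765
L/L_☉ = 10^(−0.4 × 9.765) = 1.241×10^-4

M ≈ 14.60; L/L_☉ ≈ 1.2×10^-4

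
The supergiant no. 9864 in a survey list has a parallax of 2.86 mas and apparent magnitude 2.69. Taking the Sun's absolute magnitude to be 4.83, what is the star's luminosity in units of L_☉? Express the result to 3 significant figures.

L/L_☉ ≈ 8780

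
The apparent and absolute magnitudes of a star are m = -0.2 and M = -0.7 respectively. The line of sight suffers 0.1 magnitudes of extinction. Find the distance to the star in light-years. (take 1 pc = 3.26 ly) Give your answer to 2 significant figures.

m − M = 5 log₁₀(d/10 pc) + A  ⇒  -0.2 − (-0.7) − 0.1 = 5 log₁₀(d/10)
0.400 = 5 log₁₀(d/10)
log₁₀ d = (m − M − A)/5 + 1 = 1.0800
d = 10^1.0800 = 12.02 pc
= 39.19 ly

d ≈ 39 ly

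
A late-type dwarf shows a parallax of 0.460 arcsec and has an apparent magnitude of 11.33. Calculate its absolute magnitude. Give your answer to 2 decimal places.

M ≈ 14.64

d = 1/p = 1/0.460″ = 2.174 pc
5 log₁₀(d/10 pc) = 5 log₁₀(2.174) − 5 = -3.314
M = m − 5 log₁₀(d/10) = 11.33 + 3.314 = 14.644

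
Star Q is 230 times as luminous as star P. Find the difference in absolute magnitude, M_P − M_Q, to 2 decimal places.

M_P − M_Q ≈ 5.90

Pogson: ΔM = −2.5 log₁₀(ratio) = −2.5 log₁₀(230) = −2.5 × 2.3617 = -5.904
Star Q is brighter so has the smaller magnitude: M_P − M_Q is positive.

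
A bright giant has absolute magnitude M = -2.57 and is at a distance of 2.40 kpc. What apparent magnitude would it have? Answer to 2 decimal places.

m ≈ 9.33

d = 2.40 kpc = 2400 pc
m = M + 5 log₁₀ d − 5 = -2.57 + 5·3.3802 − 5 = 9.331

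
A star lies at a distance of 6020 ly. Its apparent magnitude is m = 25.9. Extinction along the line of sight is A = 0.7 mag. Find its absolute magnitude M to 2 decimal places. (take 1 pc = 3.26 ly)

d = 6020 ly / 3.26 = 1847 pc
5 log₁₀(d/10 pc) = 5 log₁₀(1847) − 5 = 11.332
M = m − 5 log₁₀(d/10) − A = 25.9 − 11.332 − 0.7 = 13.868

M ≈ 13.87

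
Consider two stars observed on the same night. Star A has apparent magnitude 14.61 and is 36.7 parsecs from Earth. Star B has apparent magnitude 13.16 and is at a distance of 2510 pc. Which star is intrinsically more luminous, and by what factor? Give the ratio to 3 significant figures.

Star A: M = m − 5 log₁₀ d + 5 = 14.61 − 5·1.5647 + 5 = 11.787
Star B: M = m − 5 log₁₀ d + 5 = 13.16 − 5·3.3997 + 5 = 1.162
ΔM = M_A − M_B = 11.787 − (1.162) = 10.625; smaller M is more luminous → Star B.
L ratio = 10^(0.4 |ΔM|) = 10^4.250 = 17780

Star B is more luminous, by a factor of 17800.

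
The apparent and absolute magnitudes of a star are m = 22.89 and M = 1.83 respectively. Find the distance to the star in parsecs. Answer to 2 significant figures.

d ≈ 160000 pc

μ = m − M = 21.060
m − M = 5 log₁₀ d − 5
log₁₀ d = (m − M)/5 + 1 = 5.2120
d = 10^5.2120 = 162900 pc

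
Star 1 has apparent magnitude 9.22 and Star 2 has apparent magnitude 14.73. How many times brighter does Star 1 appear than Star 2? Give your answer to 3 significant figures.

Δm = 9.22 − (14.73) = -5.51
Flux ratio = 10^(−0.4 Δm) = 10^(−0.4 × -5.51) = 10^2.204 = 160.0

160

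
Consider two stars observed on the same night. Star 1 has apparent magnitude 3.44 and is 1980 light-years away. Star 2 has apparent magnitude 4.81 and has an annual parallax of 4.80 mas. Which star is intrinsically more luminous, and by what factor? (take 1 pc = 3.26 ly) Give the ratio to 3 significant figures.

Star 1 is more luminous, by a factor of 30.0.

Star 1: d = 1980 ly / 3.26 = 607.4 pc
Star 1: M = m − 5 log₁₀ d + 5 = 3.44 − 5·2.7834 + 5 = -5.477
Star 2: p = 4.80 mas = 4.80×10^-3″ → d = 1/p = 208.3 pc
Star 2: M = m − 5 log₁₀ d + 5 = 4.81 − 5·2.3188 + 5 = -1.784
ΔM = M_1 − M_2 = -5.477 − (-1.784) = -3.693; smaller M is more luminous → Star 1.
L ratio = 10^(0.4 |ΔM|) = 10^1.477 = 30.02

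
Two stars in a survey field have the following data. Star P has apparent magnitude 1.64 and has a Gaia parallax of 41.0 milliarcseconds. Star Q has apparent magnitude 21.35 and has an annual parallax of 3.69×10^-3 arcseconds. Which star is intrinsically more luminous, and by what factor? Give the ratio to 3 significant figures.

Star P: p = 41.0 mas = 0.0410″ → d = 1/p = 24.39 pc
Star P: M = m − 5 log₁₀ d + 5 = 1.64 − 5·1.3872 + 5 = -0.296
Star Q: d = 1/p = 1/3.69×10^-3″ = 271.0 pc
Star Q: M = m − 5 log₁₀ d + 5 = 21.35 − 5·2.4330 + 5 = 14.185
ΔM = M_P − M_Q = -0.296 − (14.185) = -14.481; smaller M is more luminous → Star P.
L ratio = 10^(0.4 |ΔM|) = 10^5.792 = 620100

Star P is more luminous, by a factor of 620000.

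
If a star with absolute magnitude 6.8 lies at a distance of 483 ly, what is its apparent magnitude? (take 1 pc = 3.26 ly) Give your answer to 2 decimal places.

m ≈ 12.65

d = 483 ly / 3.26 = 148.2 pc
m = M + 5 log₁₀ d − 5 = 6.8 + 5·2.1707 − 5 = 12.654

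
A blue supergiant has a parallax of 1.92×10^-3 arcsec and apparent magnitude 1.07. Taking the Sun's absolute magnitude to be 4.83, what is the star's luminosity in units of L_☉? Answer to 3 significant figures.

d = 1/p = 1/1.92×10^-3″ = 520.8 pc
M = m − 5 log₁₀ d + 5 = 1.07 − 5·2.7167 + 5 = -7.513
M − M_☉ = -7.513 − 4.83 = -12.343
L/L_☉ = 10^(−0.4 × -12.343) = 86580

L/L_☉ ≈ 86600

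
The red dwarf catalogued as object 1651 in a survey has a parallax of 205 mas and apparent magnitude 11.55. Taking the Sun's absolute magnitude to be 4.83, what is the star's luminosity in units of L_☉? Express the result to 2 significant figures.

d = 1/p = 1000/205 mas = 4.878 pc
M = m − 5 log₁₀ d + 5 = 11.55 − 5·0.6882 + 5 = 13.109
M − M_☉ = 13.109 − 4.83 = 8.279
L/L_☉ = 10^(−0.4 × 8.279) = 4.881×10^-4

L/L_☉ ≈ 4.9×10^-4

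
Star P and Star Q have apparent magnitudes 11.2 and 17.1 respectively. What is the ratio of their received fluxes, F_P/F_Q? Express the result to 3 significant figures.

F_P/F_Q ≈ 229

Magnitude difference = -5.9
Flux ratio = 10^(−0.4 Δm) = 10^(−0.4 × -5.9) = 10^2.360 = 229.1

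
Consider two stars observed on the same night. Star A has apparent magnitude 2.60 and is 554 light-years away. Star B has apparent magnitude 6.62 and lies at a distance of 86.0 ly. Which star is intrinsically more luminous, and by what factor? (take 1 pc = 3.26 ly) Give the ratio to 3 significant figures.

Star A: d = 554 ly / 3.26 = 169.9 pc
Star A: M = m − 5 log₁₀ d + 5 = 2.60 − 5·2.2303 + 5 = -3.551
Star B: d = 86.0 ly / 3.26 = 26.38 pc
Star B: M = m − 5 log₁₀ d + 5 = 6.62 − 5·1.4213 + 5 = 4.514
ΔM = M_A − M_B = -3.551 − (4.514) = -8.065; smaller M is more luminous → Star A.
L ratio = 10^(0.4 |ΔM|) = 10^3.226 = 1683

Star A is more luminous, by a factor of 1680.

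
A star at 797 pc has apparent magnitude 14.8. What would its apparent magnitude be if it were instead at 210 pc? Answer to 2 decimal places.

m ≈ 11.90

Flux ∝ 1/d², so Δm = 5 log₁₀(d₂/d₁) = 5 log₁₀(210/797) = -2.896
m₂ = m₁ + Δm = 14.8 + (-2.896) = 11.904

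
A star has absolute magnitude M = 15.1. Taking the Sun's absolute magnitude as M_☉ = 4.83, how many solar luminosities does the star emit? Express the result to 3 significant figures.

L/L_☉ ≈ 7.80×10^-5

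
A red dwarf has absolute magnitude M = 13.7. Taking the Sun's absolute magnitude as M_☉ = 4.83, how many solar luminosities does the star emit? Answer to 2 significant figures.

M − M_☉ = 13.7 − 4.83 = 8.870
L/L_☉ = 10^(−0.4 (M − M_☉)) = 10^-3.548 = 2.831×10^-4

L/L_☉ ≈ 2.8×10^-4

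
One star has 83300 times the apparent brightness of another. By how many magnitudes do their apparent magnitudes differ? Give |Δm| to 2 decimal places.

|Δm| ≈ 12.30

Pogson: Δm = −2.5 log₁₀(ratio) = −2.5 log₁₀(83300) = −2.5 × 4.9206 = -12.302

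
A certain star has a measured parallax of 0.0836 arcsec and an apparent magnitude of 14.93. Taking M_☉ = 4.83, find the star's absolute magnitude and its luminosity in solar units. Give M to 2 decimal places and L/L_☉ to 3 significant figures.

d = 1/p = 1/0.0836″ = 11.96 pc
M = m − 5 log₁₀ d + 5 = 14.93 − 5·1.0778 + 5 = 14.541
M − M_☉ = 14.541 − 4.83 = 9.711
L/L_☉ = 10^(−0.4 × 9.711) = 1.305×10^-4

M ≈ 14.54; L/L_☉ ≈ 1.30×10^-4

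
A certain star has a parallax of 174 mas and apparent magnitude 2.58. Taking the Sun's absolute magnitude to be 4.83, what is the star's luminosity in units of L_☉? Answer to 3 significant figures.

L/L_☉ ≈ 2.62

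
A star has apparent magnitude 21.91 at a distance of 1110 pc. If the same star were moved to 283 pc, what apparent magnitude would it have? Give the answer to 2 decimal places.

Flux ∝ 1/d², so Δm = 5 log₁₀(d₂/d₁) = 5 log₁₀(283/1110) = -2.968
m₂ = m₁ + Δm = 21.91 + (-2.968) = 18.942

m ≈ 18.94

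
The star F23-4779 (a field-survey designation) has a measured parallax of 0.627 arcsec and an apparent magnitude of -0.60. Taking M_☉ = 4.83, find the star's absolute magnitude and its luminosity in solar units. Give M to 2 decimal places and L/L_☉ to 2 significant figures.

M ≈ 3.39; L/L_☉ ≈ 3.8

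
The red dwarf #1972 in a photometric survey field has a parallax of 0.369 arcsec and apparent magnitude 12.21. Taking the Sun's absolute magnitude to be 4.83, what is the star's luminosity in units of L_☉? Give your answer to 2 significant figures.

L/L_☉ ≈ 8.2×10^-5

d = 1/p = 1/0.369″ = 2.710 pc
M = m − 5 log₁₀ d + 5 = 12.21 − 5·0.4330 + 5 = 15.045
M − M_☉ = 15.045 − 4.83 = 10.215
L/L_☉ = 10^(−0.4 × 10.215) = 8.203×10^-5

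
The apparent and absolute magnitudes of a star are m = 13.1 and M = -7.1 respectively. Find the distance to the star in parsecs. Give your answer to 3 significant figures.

d ≈ 110000 pc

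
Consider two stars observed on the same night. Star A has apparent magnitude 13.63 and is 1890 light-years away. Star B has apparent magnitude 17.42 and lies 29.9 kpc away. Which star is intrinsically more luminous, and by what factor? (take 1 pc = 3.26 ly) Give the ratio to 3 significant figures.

Star A: d = 1890 ly / 3.26 = 579.8 pc
Star A: M = m − 5 log₁₀ d + 5 = 13.63 − 5·2.7632 + 5 = 4.814
Star B: d = 29.9 kpc = 29900 pc
Star B: M = m − 5 log₁₀ d + 5 = 17.42 − 5·4.4757 + 5 = 0.042
ΔM = M_A − M_B = 4.814 − (0.042) = 4.772; smaller M is more luminous → Star B.
L ratio = 10^(0.4 |ΔM|) = 10^1.909 = 81.07

Star B is more luminous, by a factor of 81.1.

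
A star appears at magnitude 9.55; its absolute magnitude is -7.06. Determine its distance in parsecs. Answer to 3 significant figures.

d ≈ 21000 pc

Distance modulus: m − M = 9.55 − (-7.06) = 16.610
m − M = 5 log₁₀ d − 5
log₁₀ d = (m − M)/5 + 1 = 4.3220
d = 10^4.3220 = 20990 pc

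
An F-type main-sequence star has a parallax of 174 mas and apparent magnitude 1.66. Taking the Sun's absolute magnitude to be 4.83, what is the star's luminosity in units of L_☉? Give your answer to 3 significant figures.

L/L_☉ ≈ 6.12

d = 1/p = 1000/174 mas = 5.747 pc
M = m − 5 log₁₀ d + 5 = 1.66 − 5·0.7595 + 5 = 2.863
M − M_☉ = 2.863 − 4.83 = -1.967
L/L_☉ = 10^(−0.4 × -1.967) = 6.122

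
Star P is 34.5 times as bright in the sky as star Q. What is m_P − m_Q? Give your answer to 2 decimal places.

m_P − m_Q ≈ -3.84

Pogson: Δm = −2.5 log₁₀(ratio) = −2.5 log₁₀(34.5) = −2.5 × 1.5378 = -3.845
Star P is brighter, so it has the smaller magnitude: the difference is negative.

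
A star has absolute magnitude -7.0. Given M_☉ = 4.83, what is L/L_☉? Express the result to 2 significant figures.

M − M_☉ = -7.0 − 4.83 = -11.830
L/L_☉ = 10^(−0.4 (M − M_☉)) = 10^4.732 = 53950

L/L_☉ ≈ 54000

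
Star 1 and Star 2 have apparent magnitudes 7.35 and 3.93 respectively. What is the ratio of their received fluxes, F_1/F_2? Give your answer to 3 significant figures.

F_1/F_2 ≈ 0.0429

Magnitude difference = 3.42
Flux ratio = 10^(−0.4 Δm) = 10^(−0.4 × 3.42) = 10^-1.368 = 0.04285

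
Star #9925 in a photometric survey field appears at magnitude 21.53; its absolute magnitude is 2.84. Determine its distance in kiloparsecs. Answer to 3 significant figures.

d ≈ 54.7 kpc

μ = m − M = 18.690
m − M = 5 log₁₀ d − 5
log₁₀ d = (m − M)/5 + 1 = 4.7380
d = 10^4.7380 = 54700 pc
= 54.70 kpc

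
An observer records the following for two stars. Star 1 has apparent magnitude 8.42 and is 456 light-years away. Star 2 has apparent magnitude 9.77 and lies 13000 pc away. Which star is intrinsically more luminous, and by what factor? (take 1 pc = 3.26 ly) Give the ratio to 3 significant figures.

Star 2 is more luminous, by a factor of 2490.

Star 1: d = 456 ly / 3.26 = 139.9 pc
Star 1: M = m − 5 log₁₀ d + 5 = 8.42 − 5·2.1457 + 5 = 2.691
Star 2: M = m − 5 log₁₀ d + 5 = 9.77 − 5·4.1139 + 5 = -5.800
ΔM = M_1 − M_2 = 2.691 − (-5.800) = 8.491; smaller M is more luminous → Star 2.
L ratio = 10^(0.4 |ΔM|) = 10^3.396 = 2491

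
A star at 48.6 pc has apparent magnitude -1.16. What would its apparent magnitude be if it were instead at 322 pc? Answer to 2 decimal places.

m ≈ 2.95

Flux ∝ 1/d², so Δm = 5 log₁₀(d₂/d₁) = 5 log₁₀(322/48.6) = 4.106
m₂ = m₁ + Δm = -1.16 + (4.106) = 2.946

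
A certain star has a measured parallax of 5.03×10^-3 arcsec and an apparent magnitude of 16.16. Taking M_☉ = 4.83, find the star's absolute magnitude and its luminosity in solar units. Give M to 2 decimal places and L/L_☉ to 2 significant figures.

d = 1/p = 1/5.03×10^-3″ = 198.8 pc
M = m − 5 log₁₀ d + 5 = 16.16 − 5·2.2984 + 5 = 9.668
M − M_☉ = 9.668 − 4.83 = 4.838
L/L_☉ = 10^(−0.4 × 4.838) = 0.01161

M ≈ 9.67; L/L_☉ ≈ 0.012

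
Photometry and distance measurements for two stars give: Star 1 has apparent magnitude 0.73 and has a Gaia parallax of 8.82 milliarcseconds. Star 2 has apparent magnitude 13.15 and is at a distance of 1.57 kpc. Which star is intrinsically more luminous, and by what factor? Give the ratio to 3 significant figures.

Star 1 is more luminous, by a factor of 484.

Star 1: p = 8.82 mas = 8.82×10^-3″ → d = 1/p = 113.4 pc
Star 1: M = m − 5 log₁₀ d + 5 = 0.73 − 5·2.0545 + 5 = -4.543
Star 2: d = 1.57 kpc = 1570 pc
Star 2: M = m − 5 log₁₀ d + 5 = 13.15 − 5·3.1959 + 5 = 2.171
ΔM = M_1 − M_2 = -4.543 − (2.171) = -6.713; smaller M is more luminous → Star 1.
L ratio = 10^(0.4 |ΔM|) = 10^2.685 = 484.5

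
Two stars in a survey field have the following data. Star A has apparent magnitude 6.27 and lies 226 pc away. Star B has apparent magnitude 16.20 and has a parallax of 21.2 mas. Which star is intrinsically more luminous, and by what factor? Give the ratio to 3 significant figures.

Star A: M = m − 5 log₁₀ d + 5 = 6.27 − 5·2.3541 + 5 = -0.501
Star B: p = 21.2 mas = 0.0212″ → d = 1/p = 47.17 pc
Star B: M = m − 5 log₁₀ d + 5 = 16.20 − 5·1.6737 + 5 = 12.832
ΔM = M_A − M_B = -0.501 − (12.832) = -13.332; smaller M is more luminous → Star A.
L ratio = 10^(0.4 |ΔM|) = 10^5.333 = 215200

Star A is more luminous, by a factor of 215000.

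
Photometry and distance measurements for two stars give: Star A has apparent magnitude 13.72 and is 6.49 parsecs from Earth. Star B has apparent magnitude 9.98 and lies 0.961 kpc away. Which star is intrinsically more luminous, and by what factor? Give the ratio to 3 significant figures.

Star B is more luminous, by a factor of 687000.

Star A: M = m − 5 log₁₀ d + 5 = 13.72 − 5·0.8122 + 5 = 14.659
Star B: d = 0.961 kpc = 961.0 pc
Star B: M = m − 5 log₁₀ d + 5 = 9.98 − 5·2.9827 + 5 = 0.066
ΔM = M_A − M_B = 14.659 − (0.066) = 14.592; smaller M is more luminous → Star B.
L ratio = 10^(0.4 |ΔM|) = 10^5.837 = 687000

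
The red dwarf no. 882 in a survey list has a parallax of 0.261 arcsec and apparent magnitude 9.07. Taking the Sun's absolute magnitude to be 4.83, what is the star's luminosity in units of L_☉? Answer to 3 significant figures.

d = 1/p = 1/0.261″ = 3.831 pc
M = m − 5 log₁₀ d + 5 = 9.07 − 5·0.5834 + 5 = 11.153
M − M_☉ = 11.153 − 4.83 = 6.323
L/L_☉ = 10^(−0.4 × 6.323) = 2.956×10^-3

L/L_☉ ≈ 2.96×10^-3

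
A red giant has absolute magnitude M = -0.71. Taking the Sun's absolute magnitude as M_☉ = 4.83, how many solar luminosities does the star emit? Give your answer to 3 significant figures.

M − M_☉ = -0.71 − 4.83 = -5.540
L/L_☉ = 10^(−0.4 (M − M_☉)) = 10^2.216 = 164.4

L/L_☉ ≈ 164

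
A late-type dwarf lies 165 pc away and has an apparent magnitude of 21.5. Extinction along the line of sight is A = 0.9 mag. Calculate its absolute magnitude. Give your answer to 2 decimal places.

5 log₁₀(d/10 pc) = 5 log₁₀(165.0) − 5 = 6.087
M = m − 5 log₁₀(d/10) − A = 21.5 − 6.087 − 0.9 = 14.513

M ≈ 14.51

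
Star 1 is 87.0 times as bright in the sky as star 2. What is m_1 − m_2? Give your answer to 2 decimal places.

Pogson: Δm = −2.5 log₁₀(ratio) = −2.5 log₁₀(87.0) = −2.5 × 1.9395 = -4.849
Star 1 is brighter, so it has the smaller magnitude: the difference is negative.

m_1 − m_2 ≈ -4.85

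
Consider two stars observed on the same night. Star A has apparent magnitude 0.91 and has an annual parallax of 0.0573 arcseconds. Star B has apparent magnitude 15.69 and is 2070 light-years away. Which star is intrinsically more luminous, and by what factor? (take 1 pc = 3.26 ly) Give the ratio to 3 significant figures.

Star A is more luminous, by a factor of 617.

Star A: d = 1/p = 1/0.0573″ = 17.45 pc
Star A: M = m − 5 log₁₀ d + 5 = 0.91 − 5·1.2418 + 5 = -0.299
Star B: d = 2070 ly / 3.26 = 635.0 pc
Star B: M = m − 5 log₁₀ d + 5 = 15.69 − 5·2.8028 + 5 = 6.676
ΔM = M_A − M_B = -0.299 − (6.676) = -6.975; smaller M is more luminous → Star A.
L ratio = 10^(0.4 |ΔM|) = 10^2.790 = 616.9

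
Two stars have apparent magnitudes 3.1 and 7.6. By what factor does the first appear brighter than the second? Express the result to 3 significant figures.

Magnitude difference = -4.5
Flux ratio = 10^(−0.4 Δm) = 10^(−0.4 × -4.5) = 10^1.800 = 63.10

63.1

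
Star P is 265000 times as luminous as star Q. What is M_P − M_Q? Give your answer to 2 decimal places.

M_P − M_Q ≈ -13.56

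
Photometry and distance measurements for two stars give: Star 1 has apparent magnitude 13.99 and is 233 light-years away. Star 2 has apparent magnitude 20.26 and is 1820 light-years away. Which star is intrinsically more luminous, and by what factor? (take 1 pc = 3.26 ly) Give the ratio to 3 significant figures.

Star 1: d = 233 ly / 3.26 = 71.47 pc
Star 1: M = m − 5 log₁₀ d + 5 = 13.99 − 5·1.8541 + 5 = 9.719
Star 2: d = 1820 ly / 3.26 = 558.3 pc
Star 2: M = m − 5 log₁₀ d + 5 = 20.26 − 5·2.7469 + 5 = 11.526
ΔM = M_1 − M_2 = 9.719 − (11.526) = -1.806; smaller M is more luminous → Star 1.
L ratio = 10^(0.4 |ΔM|) = 10^0.723 = 5.279

Star 1 is more luminous, by a factor of 5.28.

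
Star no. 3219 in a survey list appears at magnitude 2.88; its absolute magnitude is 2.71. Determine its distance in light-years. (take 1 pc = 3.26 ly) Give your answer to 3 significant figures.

d ≈ 35.3 ly

μ = m − M = 0.170
m − M = 5 log₁₀ d − 5
log₁₀ d = (m − M)/5 + 1 = 1.0340
d = 10^1.0340 = 10.81 pc
= 35.25 ly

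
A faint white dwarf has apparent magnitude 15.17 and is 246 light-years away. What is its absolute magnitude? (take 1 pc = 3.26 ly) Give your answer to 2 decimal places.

M ≈ 10.78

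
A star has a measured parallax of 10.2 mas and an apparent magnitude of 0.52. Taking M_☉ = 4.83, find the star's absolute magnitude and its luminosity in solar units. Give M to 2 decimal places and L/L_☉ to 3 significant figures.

d = 1/p = 1000/10.2 mas = 98.04 pc
M = m − 5 log₁₀ d + 5 = 0.52 − 5·1.9914 + 5 = -4.437
M − M_☉ = -4.437 − 4.83 = -9.267
L/L_☉ = 10^(−0.4 × -9.267) = 5091

M ≈ -4.44; L/L_☉ ≈ 5090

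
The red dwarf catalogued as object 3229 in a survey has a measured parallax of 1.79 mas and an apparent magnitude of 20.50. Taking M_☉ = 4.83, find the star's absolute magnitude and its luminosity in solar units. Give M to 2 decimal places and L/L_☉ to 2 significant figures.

M ≈ 11.76; L/L_☉ ≈ 1.7×10^-3

d = 1/p = 1000/1.79 mas = 558.7 pc
M = m − 5 log₁₀ d + 5 = 20.50 − 5·2.7471 + 5 = 11.764
M − M_☉ = 11.764 − 4.83 = 6.934
L/L_☉ = 10^(−0.4 × 6.934) = 1.684×10^-3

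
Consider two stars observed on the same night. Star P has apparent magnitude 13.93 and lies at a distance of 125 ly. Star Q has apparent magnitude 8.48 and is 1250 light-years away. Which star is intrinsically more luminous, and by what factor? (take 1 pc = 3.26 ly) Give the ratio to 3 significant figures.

Star Q is more luminous, by a factor of 15100.

Star P: d = 125 ly / 3.26 = 38.34 pc
Star P: M = m − 5 log₁₀ d + 5 = 13.93 − 5·1.5837 + 5 = 11.012
Star Q: d = 1250 ly / 3.26 = 383.4 pc
Star Q: M = m − 5 log₁₀ d + 5 = 8.48 − 5·2.5837 + 5 = 0.562
ΔM = M_P − M_Q = 11.012 − (0.562) = 10.450; smaller M is more luminous → Star Q.
L ratio = 10^(0.4 |ΔM|) = 10^4.180 = 15140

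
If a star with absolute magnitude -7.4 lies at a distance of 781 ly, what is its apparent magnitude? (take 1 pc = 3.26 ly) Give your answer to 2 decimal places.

d = 781 ly / 3.26 = 239.6 pc
m = M + 5 log₁₀ d − 5 = -7.4 + 5·2.3794 − 5 = -0.503

m ≈ -0.50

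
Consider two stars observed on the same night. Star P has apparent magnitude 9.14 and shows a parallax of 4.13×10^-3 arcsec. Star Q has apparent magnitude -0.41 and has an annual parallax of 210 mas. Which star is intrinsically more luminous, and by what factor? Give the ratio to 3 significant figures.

Star P: d = 1/p = 1/4.13×10^-3″ = 242.1 pc
Star P: M = m − 5 log₁₀ d + 5 = 9.14 − 5·2.3840 + 5 = 2.220
Star Q: p = 210 mas = 0.210″ → d = 1/p = 4.762 pc
Star Q: M = m − 5 log₁₀ d + 5 = -0.41 − 5·0.6778 + 5 = 1.201
ΔM = M_P − M_Q = 2.220 − (1.201) = 1.019; smaller M is more luminous → Star Q.
L ratio = 10^(0.4 |ΔM|) = 10^0.407 = 2.555

Star Q is more luminous, by a factor of 2.56.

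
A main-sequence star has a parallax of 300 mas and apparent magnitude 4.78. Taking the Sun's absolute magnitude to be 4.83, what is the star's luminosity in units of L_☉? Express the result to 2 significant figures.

L/L_☉ ≈ 0.12

d = 1/p = 1000/300 mas = 3.333 pc
M = m − 5 log₁₀ d + 5 = 4.78 − 5·0.5229 + 5 = 7.166
M − M_☉ = 7.166 − 4.83 = 2.336
L/L_☉ = 10^(−0.4 × 2.336) = 0.1163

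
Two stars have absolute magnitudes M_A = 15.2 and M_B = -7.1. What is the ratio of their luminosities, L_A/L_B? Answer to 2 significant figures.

L_A/L_B ≈ 1.2×10^-9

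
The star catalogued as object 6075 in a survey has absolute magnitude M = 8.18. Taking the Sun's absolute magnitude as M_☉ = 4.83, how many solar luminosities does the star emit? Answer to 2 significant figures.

M − M_☉ = 8.18 − 4.83 = 3.350
L/L_☉ = 10^(−0.4 (M − M_☉)) = 10^-1.340 = 0.04571

L/L_☉ ≈ 0.046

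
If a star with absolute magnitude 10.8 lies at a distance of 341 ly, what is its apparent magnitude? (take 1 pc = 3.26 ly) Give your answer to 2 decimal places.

m ≈ 15.90

d = 341 ly / 3.26 = 104.6 pc
m = M + 5 log₁₀ d − 5 = 10.8 + 5·2.0195 − 5 = 15.898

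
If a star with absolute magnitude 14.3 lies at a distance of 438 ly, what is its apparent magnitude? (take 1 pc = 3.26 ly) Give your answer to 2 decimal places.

d = 438 ly / 3.26 = 134.4 pc
m = M + 5 log₁₀ d − 5 = 14.3 + 5·2.1283 − 5 = 19.941

m ≈ 19.94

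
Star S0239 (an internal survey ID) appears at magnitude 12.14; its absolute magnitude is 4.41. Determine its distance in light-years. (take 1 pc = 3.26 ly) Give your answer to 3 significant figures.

d ≈ 1150 ly

Distance modulus: m − M = 12.14 − (4.41) = 7.730
m − M = 5 log₁₀ d − 5
log₁₀ d = (m − M)/5 + 1 = 2.5460
d = 10^2.5460 = 351.6 pc
= 1146 ly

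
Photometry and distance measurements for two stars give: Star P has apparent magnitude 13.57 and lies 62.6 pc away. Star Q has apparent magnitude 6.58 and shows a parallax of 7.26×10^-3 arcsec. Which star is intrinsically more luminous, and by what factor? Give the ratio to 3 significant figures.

Star P: M = m − 5 log₁₀ d + 5 = 13.57 − 5·1.7966 + 5 = 9.587
Star Q: d = 1/p = 1/7.26×10^-3″ = 137.7 pc
Star Q: M = m − 5 log₁₀ d + 5 = 6.58 − 5·2.1391 + 5 = 0.885
ΔM = M_P − M_Q = 9.587 − (0.885) = 8.702; smaller M is more luminous → Star Q.
L ratio = 10^(0.4 |ΔM|) = 10^3.481 = 3027

Star Q is more luminous, by a factor of 3030.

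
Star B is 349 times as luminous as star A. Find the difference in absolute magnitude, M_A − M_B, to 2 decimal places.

M_A − M_B ≈ 6.36

Pogson: ΔM = −2.5 log₁₀(ratio) = −2.5 log₁₀(349) = −2.5 × 2.5428 = -6.357
Star B is brighter so has the smaller magnitude: M_A − M_B is positive.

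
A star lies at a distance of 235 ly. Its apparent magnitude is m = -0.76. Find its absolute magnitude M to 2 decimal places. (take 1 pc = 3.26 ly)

d = 235 ly / 3.26 = 72.09 pc
5 log₁₀(d/10 pc) = 5 log₁₀(72.09) − 5 = 4.289
M = m − 5 log₁₀(d/10) = -0.76 − 4.289 = -5.049

M ≈ -5.05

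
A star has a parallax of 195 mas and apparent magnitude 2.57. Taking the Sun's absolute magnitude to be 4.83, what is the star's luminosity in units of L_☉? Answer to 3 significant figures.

L/L_☉ ≈ 2.11

d = 1/p = 1000/195 mas = 5.128 pc
M = m − 5 log₁₀ d + 5 = 2.57 − 5·0.7100 + 5 = 4.020
M − M_☉ = 4.020 − 4.83 = -0.810
L/L_☉ = 10^(−0.4 × -0.810) = 2.108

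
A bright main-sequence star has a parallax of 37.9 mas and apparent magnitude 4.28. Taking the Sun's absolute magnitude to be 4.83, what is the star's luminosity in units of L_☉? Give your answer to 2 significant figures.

L/L_☉ ≈ 12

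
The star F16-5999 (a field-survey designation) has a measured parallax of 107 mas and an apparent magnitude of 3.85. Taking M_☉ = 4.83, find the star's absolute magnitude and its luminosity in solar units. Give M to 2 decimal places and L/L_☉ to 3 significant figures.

M ≈ 4.00; L/L_☉ ≈ 2.15

d = 1/p = 1000/107 mas = 9.346 pc
M = m − 5 log₁₀ d + 5 = 3.85 − 5·0.9706 + 5 = 3.997
M − M_☉ = 3.997 − 4.83 = -0.833
L/L_☉ = 10^(−0.4 × -0.833) = 2.154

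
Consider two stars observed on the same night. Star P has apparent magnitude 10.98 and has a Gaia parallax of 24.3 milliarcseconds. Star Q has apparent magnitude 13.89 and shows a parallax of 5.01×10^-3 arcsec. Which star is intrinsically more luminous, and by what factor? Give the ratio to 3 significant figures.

Star P: p = 24.3 mas = 0.0243″ → d = 1/p = 41.15 pc
Star P: M = m − 5 log₁₀ d + 5 = 10.98 − 5·1.6144 + 5 = 7.908
Star Q: d = 1/p = 1/5.01×10^-3″ = 199.6 pc
Star Q: M = m − 5 log₁₀ d + 5 = 13.89 − 5·2.3002 + 5 = 7.389
ΔM = M_P − M_Q = 7.908 − (7.389) = 0.519; smaller M is more luminous → Star Q.
L ratio = 10^(0.4 |ΔM|) = 10^0.208 = 1.613

Star Q is more luminous, by a factor of 1.61.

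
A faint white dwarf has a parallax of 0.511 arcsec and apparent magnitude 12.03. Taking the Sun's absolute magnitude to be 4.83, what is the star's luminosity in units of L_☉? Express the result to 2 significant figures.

L/L_☉ ≈ 5.0×10^-5

d = 1/p = 1/0.511″ = 1.957 pc
M = m − 5 log₁₀ d + 5 = 12.03 − 5·0.2916 + 5 = 15.572
M − M_☉ = 15.572 − 4.83 = 10.742
L/L_☉ = 10^(−0.4 × 10.742) = 5.048×10^-5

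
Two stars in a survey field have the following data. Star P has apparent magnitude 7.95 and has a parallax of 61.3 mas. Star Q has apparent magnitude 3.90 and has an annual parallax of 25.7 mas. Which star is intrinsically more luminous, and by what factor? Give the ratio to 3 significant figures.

Star P: p = 61.3 mas = 0.0613″ → d = 1/p = 16.31 pc
Star P: M = m − 5 log₁₀ d + 5 = 7.95 − 5·1.2125 + 5 = 6.887
Star Q: p = 25.7 mas = 0.0257″ → d = 1/p = 38.91 pc
Star Q: M = m − 5 log₁₀ d + 5 = 3.90 − 5·1.5901 + 5 = 0.950
ΔM = M_P − M_Q = 6.887 − (0.950) = 5.938; smaller M is more luminous → Star Q.
L ratio = 10^(0.4 |ΔM|) = 10^2.375 = 237.2

Star Q is more luminous, by a factor of 237.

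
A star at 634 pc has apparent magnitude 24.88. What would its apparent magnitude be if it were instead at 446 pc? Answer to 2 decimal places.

Flux ∝ 1/d², so Δm = 5 log₁₀(d₂/d₁) = 5 log₁₀(446/634) = -0.764
m₂ = m₁ + Δm = 24.88 + (-0.764) = 24.116

m ≈ 24.12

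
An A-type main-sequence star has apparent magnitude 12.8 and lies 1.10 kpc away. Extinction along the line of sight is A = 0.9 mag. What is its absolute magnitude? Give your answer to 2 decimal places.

M ≈ 1.69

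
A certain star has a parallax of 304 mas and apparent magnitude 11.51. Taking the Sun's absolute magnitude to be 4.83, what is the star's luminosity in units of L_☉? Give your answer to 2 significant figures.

L/L_☉ ≈ 2.3×10^-4

d = 1/p = 1000/304 mas = 3.289 pc
M = m − 5 log₁₀ d + 5 = 11.51 − 5·0.5171 + 5 = 13.924
M − M_☉ = 13.924 − 4.83 = 9.094
L/L_☉ = 10^(−0.4 × 9.094) = 2.303×10^-4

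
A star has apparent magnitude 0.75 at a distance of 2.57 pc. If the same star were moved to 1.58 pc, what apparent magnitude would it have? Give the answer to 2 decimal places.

Flux ∝ 1/d², so Δm = 5 log₁₀(d₂/d₁) = 5 log₁₀(1.58/2.57) = -1.056
m₂ = m₁ + Δm = 0.75 + (-1.056) = -0.306

m ≈ -0.31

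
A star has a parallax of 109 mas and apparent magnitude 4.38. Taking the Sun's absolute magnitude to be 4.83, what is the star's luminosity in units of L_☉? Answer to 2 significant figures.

L/L_☉ ≈ 1.3

d = 1/p = 1000/109 mas = 9.174 pc
M = m − 5 log₁₀ d + 5 = 4.38 − 5·0.9626 + 5 = 4.567
M − M_☉ = 4.567 − 4.83 = -0.263
L/L_☉ = 10^(−0.4 × -0.263) = 1.274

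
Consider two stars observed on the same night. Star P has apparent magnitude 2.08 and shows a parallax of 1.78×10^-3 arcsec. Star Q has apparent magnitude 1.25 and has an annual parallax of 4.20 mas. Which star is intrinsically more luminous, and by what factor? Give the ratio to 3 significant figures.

Star P: d = 1/p = 1/1.78×10^-3″ = 561.8 pc
Star P: M = m − 5 log₁₀ d + 5 = 2.08 − 5·2.7496 + 5 = -6.668
Star Q: p = 4.20 mas = 4.20×10^-3″ → d = 1/p = 238.1 pc
Star Q: M = m − 5 log₁₀ d + 5 = 1.25 − 5·2.3768 + 5 = -5.634
ΔM = M_P − M_Q = -6.668 − (-5.634) = -1.034; smaller M is more luminous → Star P.
L ratio = 10^(0.4 |ΔM|) = 10^0.414 = 2.592

Star P is more luminous, by a factor of 2.59.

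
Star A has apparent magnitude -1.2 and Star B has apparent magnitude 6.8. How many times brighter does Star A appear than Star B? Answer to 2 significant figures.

Δm = -1.2 − (6.8) = -8.0
Flux ratio = 10^(−0.4 Δm) = 10^(−0.4 × -8.0) = 10^3.200 = 1585

1600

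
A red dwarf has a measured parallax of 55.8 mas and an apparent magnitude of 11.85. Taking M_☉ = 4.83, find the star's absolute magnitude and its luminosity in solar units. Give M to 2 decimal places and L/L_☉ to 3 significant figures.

d = 1/p = 1000/55.8 mas = 17.92 pc
M = m − 5 log₁₀ d + 5 = 11.85 − 5·1.2534 + 5 = 10.583
M − M_☉ = 10.583 − 4.83 = 5.753
L/L_☉ = 10^(−0.4 × 5.753) = 4.997×10^-3

M ≈ 10.58; L/L_☉ ≈ 5.00×10^-3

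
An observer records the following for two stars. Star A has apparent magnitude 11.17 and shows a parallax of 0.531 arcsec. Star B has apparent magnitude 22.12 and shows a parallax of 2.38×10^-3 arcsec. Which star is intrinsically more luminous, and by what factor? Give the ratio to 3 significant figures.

Star A: d = 1/p = 1/0.531″ = 1.883 pc
Star A: M = m − 5 log₁₀ d + 5 = 11.17 − 5·0.2749 + 5 = 14.795
Star B: d = 1/p = 1/2.38×10^-3″ = 420.2 pc
Star B: M = m − 5 log₁₀ d + 5 = 22.12 − 5·2.6234 + 5 = 14.003
ΔM = M_A − M_B = 14.795 − (14.003) = 0.793; smaller M is more luminous → Star B.
L ratio = 10^(0.4 |ΔM|) = 10^0.317 = 2.075

Star B is more luminous, by a factor of 2.08.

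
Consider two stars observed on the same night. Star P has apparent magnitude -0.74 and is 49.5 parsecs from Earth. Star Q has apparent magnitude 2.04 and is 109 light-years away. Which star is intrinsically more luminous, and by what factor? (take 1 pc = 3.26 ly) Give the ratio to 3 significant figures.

Star P: M = m − 5 log₁₀ d + 5 = -0.74 − 5·1.6946 + 5 = -4.213
Star Q: d = 109 ly / 3.26 = 33.44 pc
Star Q: M = m − 5 log₁₀ d + 5 = 2.04 − 5·1.5242 + 5 = -0.581
ΔM = M_P − M_Q = -4.213 − (-0.581) = -3.632; smaller M is more luminous → Star P.
L ratio = 10^(0.4 |ΔM|) = 10^1.453 = 28.37

Star P is more luminous, by a factor of 28.4.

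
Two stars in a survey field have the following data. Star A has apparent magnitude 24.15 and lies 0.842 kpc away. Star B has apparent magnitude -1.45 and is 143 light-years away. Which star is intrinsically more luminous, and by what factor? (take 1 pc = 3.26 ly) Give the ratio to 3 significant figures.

Star B is more luminous, by a factor of 4.72×10^7.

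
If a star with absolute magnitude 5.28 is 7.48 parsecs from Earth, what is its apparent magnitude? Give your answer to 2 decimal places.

m ≈ 4.65

m = M + 5 log₁₀ d − 5 = 5.28 + 5·0.8739 − 5 = 4.650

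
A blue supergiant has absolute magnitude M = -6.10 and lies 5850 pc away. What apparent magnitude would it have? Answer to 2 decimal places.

m ≈ 7.74

m = M + 5 log₁₀ d − 5 = -6.10 + 5·3.7672 − 5 = 7.736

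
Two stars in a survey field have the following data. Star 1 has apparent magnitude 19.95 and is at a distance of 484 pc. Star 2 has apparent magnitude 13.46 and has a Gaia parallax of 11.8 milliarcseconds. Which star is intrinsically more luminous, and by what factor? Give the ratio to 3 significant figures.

Star 2 is more luminous, by a factor of 12.1.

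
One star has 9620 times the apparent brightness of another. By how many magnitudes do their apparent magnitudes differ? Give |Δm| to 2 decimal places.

|Δm| ≈ 9.96

Pogson: Δm = −2.5 log₁₀(ratio) = −2.5 log₁₀(9620) = −2.5 × 3.9832 = -9.958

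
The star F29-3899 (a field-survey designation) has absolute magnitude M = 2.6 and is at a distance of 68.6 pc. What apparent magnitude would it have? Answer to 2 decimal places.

m = M + 5 log₁₀ d − 5 = 2.6 + 5·1.8363 − 5 = 6.782

m ≈ 6.78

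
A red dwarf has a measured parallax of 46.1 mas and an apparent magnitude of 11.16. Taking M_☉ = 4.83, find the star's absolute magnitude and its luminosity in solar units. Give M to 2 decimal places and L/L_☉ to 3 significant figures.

M ≈ 9.48; L/L_☉ ≈ 0.0138

d = 1/p = 1000/46.1 mas = 21.69 pc
M = m − 5 log₁₀ d + 5 = 11.16 − 5·1.3363 + 5 = 9.479
M − M_☉ = 9.479 − 4.83 = 4.649
L/L_☉ = 10^(−0.4 × 4.649) = 0.01382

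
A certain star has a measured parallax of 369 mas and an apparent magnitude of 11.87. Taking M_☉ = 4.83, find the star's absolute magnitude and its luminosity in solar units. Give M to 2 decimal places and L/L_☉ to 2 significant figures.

d = 1/p = 1000/369 mas = 2.710 pc
M = m − 5 log₁₀ d + 5 = 11.87 − 5·0.4330 + 5 = 14.705
M − M_☉ = 14.705 − 4.83 = 9.875
L/L_☉ = 10^(−0.4 × 9.875) = 1.122×10^-4

M ≈ 14.71; L/L_☉ ≈ 1.1×10^-4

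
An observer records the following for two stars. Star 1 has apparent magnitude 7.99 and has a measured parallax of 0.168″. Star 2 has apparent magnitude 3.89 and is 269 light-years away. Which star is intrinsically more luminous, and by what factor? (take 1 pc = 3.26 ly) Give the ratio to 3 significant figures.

Star 2 is more luminous, by a factor of 8390.

Star 1: d = 1/p = 1/0.168″ = 5.952 pc
Star 1: M = m − 5 log₁₀ d + 5 = 7.99 − 5·0.7747 + 5 = 9.117
Star 2: d = 269 ly / 3.26 = 82.52 pc
Star 2: M = m − 5 log₁₀ d + 5 = 3.89 − 5·1.9165 + 5 = -0.693
ΔM = M_1 − M_2 = 9.117 − (-0.693) = 9.809; smaller M is more luminous → Star 2.
L ratio = 10^(0.4 |ΔM|) = 10^3.924 = 8389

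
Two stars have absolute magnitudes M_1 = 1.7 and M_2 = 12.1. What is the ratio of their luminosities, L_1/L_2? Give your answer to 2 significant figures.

ΔM = M_1 − M_2 = -10.4
L_1/L_2 = 10^(−0.4 ΔM) = 10^4.160 = 14450

L_1/L_2 ≈ 14000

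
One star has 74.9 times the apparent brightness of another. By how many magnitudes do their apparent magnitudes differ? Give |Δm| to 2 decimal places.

Pogson: Δm = −2.5 log₁₀(ratio) = −2.5 log₁₀(74.9) = −2.5 × 1.8745 = -4.686

|Δm| ≈ 4.69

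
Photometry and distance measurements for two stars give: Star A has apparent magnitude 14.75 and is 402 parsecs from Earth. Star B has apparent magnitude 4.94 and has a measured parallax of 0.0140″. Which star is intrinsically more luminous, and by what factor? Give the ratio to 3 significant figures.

Star A: M = m − 5 log₁₀ d + 5 = 14.75 − 5·2.6042 + 5 = 6.729
Star B: d = 1/p = 1/0.0140″ = 71.43 pc
Star B: M = m − 5 log₁₀ d + 5 = 4.94 − 5·1.8539 + 5 = 0.671
ΔM = M_A − M_B = 6.729 − (0.671) = 6.058; smaller M is more luminous → Star B.
L ratio = 10^(0.4 |ΔM|) = 10^2.423 = 265.0

Star B is more luminous, by a factor of 265.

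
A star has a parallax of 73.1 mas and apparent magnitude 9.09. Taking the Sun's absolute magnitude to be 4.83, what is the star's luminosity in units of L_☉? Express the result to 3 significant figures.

d = 1/p = 1000/73.1 mas = 13.68 pc
M = m − 5 log₁₀ d + 5 = 9.09 − 5·1.1361 + 5 = 8.410
M − M_☉ = 8.410 − 4.83 = 3.580
L/L_☉ = 10^(−0.4 × 3.580) = 0.03700

L/L_☉ ≈ 0.0370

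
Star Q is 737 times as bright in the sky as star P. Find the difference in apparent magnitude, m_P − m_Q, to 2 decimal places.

Pogson: Δm = −2.5 log₁₀(ratio) = −2.5 log₁₀(737) = −2.5 × 2.8675 = -7.169
Star Q is brighter so has the smaller magnitude: m_P − m_Q is positive.

m_P − m_Q ≈ 7.17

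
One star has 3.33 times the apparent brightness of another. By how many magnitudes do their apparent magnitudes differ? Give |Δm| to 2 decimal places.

|Δm| ≈ 1.31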